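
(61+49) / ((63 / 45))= 550 / 7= 78.57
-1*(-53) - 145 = -92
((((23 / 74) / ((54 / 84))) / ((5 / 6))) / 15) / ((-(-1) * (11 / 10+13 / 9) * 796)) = 161 / 8430635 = 0.00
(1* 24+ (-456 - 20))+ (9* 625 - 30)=5143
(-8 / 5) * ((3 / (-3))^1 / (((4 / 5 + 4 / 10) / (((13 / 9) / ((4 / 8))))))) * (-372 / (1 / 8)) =-11463.11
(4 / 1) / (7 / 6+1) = 24 / 13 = 1.85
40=40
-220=-220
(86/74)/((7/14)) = 86/37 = 2.32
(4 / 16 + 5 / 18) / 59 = 19 / 2124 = 0.01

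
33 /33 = 1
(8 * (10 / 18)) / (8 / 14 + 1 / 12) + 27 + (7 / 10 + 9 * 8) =35141 / 330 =106.49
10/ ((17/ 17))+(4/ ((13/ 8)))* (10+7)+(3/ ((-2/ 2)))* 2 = 596/ 13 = 45.85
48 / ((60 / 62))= 248 / 5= 49.60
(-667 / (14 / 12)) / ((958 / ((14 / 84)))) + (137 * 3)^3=465574316219 / 6706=69426530.90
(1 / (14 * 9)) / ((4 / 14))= 1 / 36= 0.03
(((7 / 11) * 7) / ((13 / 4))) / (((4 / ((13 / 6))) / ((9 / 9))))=49 / 66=0.74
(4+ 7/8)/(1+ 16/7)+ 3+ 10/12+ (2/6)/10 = 14767/2760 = 5.35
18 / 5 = 3.60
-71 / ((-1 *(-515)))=-71 / 515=-0.14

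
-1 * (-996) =996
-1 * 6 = -6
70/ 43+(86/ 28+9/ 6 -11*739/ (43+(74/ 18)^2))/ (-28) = 258086237/ 40892656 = 6.31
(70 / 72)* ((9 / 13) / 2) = 35 / 104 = 0.34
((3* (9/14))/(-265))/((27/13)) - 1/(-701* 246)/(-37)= -20737559/5917915605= -0.00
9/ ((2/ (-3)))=-27/ 2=-13.50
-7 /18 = -0.39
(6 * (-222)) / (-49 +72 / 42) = 9324 / 331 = 28.17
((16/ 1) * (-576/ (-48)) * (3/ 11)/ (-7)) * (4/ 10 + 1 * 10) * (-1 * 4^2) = 479232/ 385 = 1244.76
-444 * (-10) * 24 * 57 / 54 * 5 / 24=23433.33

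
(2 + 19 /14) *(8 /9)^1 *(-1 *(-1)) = 188 /63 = 2.98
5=5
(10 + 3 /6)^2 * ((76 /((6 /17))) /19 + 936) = 208887 /2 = 104443.50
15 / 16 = 0.94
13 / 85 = 0.15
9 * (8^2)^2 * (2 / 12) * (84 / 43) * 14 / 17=9884.19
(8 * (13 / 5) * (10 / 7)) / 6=104 / 21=4.95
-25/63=-0.40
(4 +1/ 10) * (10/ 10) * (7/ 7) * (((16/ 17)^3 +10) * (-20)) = -4364532/ 4913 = -888.36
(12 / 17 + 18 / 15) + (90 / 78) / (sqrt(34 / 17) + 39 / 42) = 18276 / 18955 + 2940* sqrt(2) / 2899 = 2.40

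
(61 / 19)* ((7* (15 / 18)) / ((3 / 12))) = 74.91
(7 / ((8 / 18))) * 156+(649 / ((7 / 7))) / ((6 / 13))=23179 / 6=3863.17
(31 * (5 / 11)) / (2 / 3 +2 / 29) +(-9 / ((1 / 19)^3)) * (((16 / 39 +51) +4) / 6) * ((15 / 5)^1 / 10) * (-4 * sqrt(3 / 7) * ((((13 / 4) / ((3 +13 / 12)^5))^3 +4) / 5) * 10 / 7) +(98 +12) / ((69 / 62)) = 5731745 / 48576 +1603607246453973217484065807400808 * sqrt(21) / 14357559765170968401968889613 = 511949.51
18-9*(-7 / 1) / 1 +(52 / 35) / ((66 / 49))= 13547 / 165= 82.10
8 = 8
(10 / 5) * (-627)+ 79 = -1175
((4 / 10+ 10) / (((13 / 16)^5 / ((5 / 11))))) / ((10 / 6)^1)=12582912 / 1570855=8.01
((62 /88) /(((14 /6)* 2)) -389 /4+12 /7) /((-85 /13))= 763841 /52360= 14.59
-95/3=-31.67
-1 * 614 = -614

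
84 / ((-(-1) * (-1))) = -84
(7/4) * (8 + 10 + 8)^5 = 20792408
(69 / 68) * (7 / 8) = 483 / 544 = 0.89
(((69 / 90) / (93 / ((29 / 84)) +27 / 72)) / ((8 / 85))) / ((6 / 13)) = 6409 / 97956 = 0.07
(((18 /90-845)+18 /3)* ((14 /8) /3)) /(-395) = 4893 /3950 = 1.24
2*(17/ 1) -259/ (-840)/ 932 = 3802597/ 111840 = 34.00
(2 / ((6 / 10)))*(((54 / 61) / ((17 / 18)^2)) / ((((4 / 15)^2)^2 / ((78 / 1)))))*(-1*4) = -7196596875 / 35258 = -204112.45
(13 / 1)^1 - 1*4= 9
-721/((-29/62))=44702/29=1541.45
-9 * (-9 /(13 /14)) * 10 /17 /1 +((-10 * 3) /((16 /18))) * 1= 15525 /884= 17.56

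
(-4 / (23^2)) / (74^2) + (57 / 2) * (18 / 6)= 123838369 / 1448402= 85.50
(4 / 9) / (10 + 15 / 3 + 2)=0.03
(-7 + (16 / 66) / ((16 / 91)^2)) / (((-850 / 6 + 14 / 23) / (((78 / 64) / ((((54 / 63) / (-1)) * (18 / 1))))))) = 1860677 / 3946770432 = 0.00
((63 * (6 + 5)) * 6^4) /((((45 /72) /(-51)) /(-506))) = 185416729344 /5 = 37083345868.80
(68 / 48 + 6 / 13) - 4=-331 / 156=-2.12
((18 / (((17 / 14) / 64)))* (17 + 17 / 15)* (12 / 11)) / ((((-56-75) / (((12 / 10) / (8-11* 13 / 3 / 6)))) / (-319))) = 3232825344 / 3275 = 987122.24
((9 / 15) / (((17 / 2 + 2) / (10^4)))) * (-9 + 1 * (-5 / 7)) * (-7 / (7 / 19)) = 5168000 / 49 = 105469.39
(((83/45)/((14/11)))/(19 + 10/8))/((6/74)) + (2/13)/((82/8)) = 0.90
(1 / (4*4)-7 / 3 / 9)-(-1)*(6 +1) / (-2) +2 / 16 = -1543 / 432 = -3.57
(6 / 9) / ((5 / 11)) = 22 / 15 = 1.47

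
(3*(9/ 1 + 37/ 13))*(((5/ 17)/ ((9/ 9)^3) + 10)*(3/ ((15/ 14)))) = 226380/ 221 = 1024.34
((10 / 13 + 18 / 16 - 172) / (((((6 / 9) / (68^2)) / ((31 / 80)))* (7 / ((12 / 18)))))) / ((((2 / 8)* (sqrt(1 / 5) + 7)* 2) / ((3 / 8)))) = -475481007 / 101504 + 475481007* sqrt(5) / 3552640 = -4385.08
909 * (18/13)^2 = 294516/169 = 1742.70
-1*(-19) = 19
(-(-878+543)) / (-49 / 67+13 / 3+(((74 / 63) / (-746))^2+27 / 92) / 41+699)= 46750908660282540 / 98052585395454377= 0.48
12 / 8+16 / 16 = 5 / 2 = 2.50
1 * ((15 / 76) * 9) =135 / 76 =1.78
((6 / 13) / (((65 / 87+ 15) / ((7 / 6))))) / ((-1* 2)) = -609 / 35620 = -0.02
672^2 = 451584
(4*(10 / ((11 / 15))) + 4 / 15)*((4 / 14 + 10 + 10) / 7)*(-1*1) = -183464 / 1155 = -158.84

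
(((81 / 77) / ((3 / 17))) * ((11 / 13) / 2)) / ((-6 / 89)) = -13617 / 364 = -37.41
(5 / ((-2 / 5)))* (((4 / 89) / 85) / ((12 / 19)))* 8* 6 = -0.50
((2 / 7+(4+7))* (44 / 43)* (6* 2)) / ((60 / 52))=180752 / 1505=120.10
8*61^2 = 29768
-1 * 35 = -35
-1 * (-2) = 2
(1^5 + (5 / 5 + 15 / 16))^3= 103823 / 4096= 25.35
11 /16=0.69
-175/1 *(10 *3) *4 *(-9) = 189000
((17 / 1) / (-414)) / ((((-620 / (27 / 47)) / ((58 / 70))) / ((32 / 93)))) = 0.00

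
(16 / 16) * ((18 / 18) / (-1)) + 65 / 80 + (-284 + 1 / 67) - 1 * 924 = -1295161 / 1072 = -1208.17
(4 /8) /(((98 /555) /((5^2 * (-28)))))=-13875 /7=-1982.14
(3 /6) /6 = 1 /12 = 0.08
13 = 13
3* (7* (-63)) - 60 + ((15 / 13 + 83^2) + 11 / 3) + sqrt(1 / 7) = sqrt(7) / 7 + 214922 / 39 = 5511.20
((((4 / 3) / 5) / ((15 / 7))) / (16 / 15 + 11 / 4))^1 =112 / 3435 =0.03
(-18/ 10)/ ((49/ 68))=-612/ 245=-2.50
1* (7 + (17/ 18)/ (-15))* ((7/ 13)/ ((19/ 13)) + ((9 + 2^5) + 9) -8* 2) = 1223069/ 5130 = 238.42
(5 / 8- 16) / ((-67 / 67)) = 15.38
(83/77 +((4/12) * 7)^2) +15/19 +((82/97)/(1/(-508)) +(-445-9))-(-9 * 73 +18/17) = -220.19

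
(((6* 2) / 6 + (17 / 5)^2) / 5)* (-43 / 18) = -4859 / 750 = -6.48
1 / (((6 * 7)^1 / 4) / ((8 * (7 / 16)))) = 1 / 3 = 0.33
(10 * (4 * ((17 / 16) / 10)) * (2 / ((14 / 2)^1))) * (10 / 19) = 85 / 133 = 0.64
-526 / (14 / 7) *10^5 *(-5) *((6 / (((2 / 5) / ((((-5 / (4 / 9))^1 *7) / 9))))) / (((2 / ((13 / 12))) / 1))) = -9348828125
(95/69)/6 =95/414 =0.23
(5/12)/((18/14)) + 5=575/108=5.32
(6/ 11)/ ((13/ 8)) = 48/ 143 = 0.34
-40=-40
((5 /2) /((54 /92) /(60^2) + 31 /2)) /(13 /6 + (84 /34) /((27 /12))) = 1564000 /31657533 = 0.05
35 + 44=79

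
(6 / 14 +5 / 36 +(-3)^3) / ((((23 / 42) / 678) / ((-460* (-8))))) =-120430880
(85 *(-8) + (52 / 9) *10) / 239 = -5600 / 2151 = -2.60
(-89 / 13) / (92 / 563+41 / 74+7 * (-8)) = 3707918 / 29941353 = 0.12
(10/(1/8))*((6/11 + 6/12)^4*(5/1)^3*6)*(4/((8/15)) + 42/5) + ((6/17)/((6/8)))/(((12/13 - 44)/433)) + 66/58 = 575815467199339/505260910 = 1139639.85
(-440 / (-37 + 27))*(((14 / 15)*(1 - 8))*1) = -287.47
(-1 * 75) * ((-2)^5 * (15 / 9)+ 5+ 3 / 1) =3400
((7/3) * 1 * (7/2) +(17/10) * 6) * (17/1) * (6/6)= 9367/30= 312.23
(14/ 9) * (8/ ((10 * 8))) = 0.16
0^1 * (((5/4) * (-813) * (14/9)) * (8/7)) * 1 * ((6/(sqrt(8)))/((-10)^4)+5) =0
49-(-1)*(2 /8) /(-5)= 979 /20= 48.95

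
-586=-586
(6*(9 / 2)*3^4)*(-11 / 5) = -24057 / 5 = -4811.40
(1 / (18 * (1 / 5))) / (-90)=-0.00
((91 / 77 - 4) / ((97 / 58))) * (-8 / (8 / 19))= 34162 / 1067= 32.02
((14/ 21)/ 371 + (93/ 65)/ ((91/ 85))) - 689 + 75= -115239841/ 188097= -612.66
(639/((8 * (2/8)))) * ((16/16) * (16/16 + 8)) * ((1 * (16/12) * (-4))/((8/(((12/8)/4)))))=-5751/8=-718.88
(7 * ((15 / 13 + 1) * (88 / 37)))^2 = 297493504 / 231361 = 1285.84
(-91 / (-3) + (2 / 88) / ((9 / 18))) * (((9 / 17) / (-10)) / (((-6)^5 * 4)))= 401 / 7755264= 0.00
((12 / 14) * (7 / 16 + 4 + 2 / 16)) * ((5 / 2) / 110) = 219 / 2464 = 0.09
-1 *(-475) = 475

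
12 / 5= 2.40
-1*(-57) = 57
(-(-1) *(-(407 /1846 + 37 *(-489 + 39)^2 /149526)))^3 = -801946341266643 /6290643736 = -127482.40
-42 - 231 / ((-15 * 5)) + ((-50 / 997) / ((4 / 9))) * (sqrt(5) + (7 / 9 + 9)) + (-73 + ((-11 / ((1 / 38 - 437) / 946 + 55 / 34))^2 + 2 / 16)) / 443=-14094761693685498967 / 352515999479275160 - 225 * sqrt(5) / 1994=-40.24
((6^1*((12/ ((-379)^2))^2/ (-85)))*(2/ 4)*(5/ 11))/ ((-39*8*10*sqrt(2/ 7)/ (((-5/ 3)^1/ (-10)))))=3*sqrt(14)/ 1003163667154220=0.00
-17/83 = -0.20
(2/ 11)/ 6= 1/ 33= 0.03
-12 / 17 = -0.71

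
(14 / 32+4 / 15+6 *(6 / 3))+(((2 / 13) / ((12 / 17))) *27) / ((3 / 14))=125317 / 3120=40.17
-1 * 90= -90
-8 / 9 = -0.89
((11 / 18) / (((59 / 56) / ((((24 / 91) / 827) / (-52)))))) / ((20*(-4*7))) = 11 / 1731663570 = 0.00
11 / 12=0.92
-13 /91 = -1 /7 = -0.14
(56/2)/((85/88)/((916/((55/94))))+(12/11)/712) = 18882262784/1449323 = 13028.33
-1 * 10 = -10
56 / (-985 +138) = -8 / 121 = -0.07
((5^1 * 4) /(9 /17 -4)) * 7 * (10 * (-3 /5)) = 14280 /59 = 242.03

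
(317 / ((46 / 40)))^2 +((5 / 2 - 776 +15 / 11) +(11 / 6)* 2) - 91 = 2622902075 / 34914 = 75124.65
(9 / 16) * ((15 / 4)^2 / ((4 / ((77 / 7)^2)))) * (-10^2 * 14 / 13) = -25768.86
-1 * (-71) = 71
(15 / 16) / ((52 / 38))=285 / 416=0.69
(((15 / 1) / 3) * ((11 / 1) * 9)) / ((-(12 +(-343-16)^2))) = -495 / 128893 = -0.00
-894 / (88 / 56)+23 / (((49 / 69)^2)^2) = -30341343045 / 63412811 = -478.47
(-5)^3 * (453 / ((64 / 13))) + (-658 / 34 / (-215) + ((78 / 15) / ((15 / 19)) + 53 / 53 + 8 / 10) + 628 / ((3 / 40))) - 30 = -3684407383 / 1169600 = -3150.14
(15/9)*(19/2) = 95/6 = 15.83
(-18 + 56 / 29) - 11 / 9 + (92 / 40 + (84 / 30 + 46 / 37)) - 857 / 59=-145137827 / 5697630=-25.47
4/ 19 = 0.21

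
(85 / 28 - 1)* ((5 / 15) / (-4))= -19 / 112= -0.17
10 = 10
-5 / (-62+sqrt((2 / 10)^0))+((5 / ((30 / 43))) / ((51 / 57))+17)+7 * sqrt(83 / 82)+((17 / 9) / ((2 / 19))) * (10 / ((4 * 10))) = 36.62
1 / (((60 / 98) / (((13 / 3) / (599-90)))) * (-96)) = -637 / 4397760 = -0.00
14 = 14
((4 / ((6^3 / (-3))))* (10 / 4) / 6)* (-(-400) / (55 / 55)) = -250 / 27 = -9.26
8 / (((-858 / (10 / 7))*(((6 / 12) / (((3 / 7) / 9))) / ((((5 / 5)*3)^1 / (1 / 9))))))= -240 / 7007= -0.03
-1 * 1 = -1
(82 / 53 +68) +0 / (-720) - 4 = 3474 / 53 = 65.55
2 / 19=0.11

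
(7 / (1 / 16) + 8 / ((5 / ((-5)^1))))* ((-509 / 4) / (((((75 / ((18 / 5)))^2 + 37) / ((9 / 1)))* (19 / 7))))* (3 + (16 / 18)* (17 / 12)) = -127840440 / 322183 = -396.79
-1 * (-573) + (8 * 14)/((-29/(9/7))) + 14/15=247501/435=568.97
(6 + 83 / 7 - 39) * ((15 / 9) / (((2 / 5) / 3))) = -264.29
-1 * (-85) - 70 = 15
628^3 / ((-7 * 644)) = -61918288 / 1127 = -54940.81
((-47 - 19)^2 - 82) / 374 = 2137 / 187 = 11.43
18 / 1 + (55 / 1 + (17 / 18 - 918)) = -15193 / 18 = -844.06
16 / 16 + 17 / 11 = 28 / 11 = 2.55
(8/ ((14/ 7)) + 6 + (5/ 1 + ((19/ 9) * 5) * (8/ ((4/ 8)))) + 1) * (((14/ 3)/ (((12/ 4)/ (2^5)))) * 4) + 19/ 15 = 14909953/ 405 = 36814.70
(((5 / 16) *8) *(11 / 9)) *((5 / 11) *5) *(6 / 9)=125 / 27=4.63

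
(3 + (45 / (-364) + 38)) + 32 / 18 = 139735 / 3276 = 42.65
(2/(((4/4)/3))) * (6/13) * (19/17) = 684/221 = 3.10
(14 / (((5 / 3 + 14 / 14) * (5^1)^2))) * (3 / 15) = 21 / 500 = 0.04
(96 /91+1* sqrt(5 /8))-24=-2088 /91+sqrt(10) /4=-22.15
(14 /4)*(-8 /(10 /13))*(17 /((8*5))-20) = 71253 /100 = 712.53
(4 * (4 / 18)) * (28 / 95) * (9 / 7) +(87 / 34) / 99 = 38659 / 106590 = 0.36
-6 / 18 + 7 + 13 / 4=119 / 12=9.92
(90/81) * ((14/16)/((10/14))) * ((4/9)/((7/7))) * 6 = 98/27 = 3.63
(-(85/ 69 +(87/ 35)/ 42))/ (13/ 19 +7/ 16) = -6634952/ 5764605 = -1.15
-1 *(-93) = 93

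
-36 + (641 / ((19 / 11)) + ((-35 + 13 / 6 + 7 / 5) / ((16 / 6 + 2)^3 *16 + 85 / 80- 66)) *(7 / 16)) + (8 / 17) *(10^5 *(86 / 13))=8825390026931379 / 28318517890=311647.31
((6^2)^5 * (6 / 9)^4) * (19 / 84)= 18911232 / 7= 2701604.57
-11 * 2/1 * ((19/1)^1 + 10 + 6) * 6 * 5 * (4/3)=-30800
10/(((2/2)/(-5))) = -50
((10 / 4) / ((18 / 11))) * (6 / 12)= 55 / 72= 0.76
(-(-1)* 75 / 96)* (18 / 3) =75 / 16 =4.69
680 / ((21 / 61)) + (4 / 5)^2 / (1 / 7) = 1039352 / 525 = 1979.72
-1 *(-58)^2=-3364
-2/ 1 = -2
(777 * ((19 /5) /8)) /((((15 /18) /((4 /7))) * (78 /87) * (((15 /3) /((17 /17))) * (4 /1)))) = 183483 /13000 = 14.11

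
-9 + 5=-4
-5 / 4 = -1.25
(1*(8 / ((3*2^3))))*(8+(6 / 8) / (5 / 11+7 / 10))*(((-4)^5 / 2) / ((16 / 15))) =-175760 / 127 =-1383.94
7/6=1.17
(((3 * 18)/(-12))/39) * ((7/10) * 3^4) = -1701/260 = -6.54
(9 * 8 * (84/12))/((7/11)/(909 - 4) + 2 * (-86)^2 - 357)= 209055/5987518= 0.03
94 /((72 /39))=611 /12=50.92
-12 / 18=-0.67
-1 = -1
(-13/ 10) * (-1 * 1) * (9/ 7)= 117/ 70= 1.67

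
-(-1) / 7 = 0.14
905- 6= 899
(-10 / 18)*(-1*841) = 4205 / 9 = 467.22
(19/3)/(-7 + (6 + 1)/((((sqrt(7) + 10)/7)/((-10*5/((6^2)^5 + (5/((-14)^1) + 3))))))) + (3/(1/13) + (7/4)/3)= 216528129308009563249157/5598141765794280115812 - 11258802463300*sqrt(7)/199933634492652861279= 38.68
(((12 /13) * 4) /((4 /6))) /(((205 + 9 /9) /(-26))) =-72 /103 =-0.70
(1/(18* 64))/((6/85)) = 85/6912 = 0.01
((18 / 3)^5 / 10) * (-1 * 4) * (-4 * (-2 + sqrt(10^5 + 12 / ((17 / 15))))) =-124416 / 5 + 124416 * sqrt(7225765) / 85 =3909704.46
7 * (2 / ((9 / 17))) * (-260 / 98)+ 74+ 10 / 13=3776 / 819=4.61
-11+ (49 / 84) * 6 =-15 / 2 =-7.50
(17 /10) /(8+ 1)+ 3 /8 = 203 /360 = 0.56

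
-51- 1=-52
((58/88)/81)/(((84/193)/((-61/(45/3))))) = -341417/4490640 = -0.08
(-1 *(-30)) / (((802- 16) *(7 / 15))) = 75 / 917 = 0.08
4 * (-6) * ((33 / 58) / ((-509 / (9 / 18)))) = 198 / 14761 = 0.01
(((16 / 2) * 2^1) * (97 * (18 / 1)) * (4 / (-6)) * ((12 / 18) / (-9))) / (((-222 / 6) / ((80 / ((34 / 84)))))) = -13905920 / 1887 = -7369.33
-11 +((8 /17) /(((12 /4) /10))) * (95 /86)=-20323 /2193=-9.27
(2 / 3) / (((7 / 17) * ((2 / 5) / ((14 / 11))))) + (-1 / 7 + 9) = 3236 / 231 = 14.01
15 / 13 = 1.15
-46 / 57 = -0.81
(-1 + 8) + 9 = 16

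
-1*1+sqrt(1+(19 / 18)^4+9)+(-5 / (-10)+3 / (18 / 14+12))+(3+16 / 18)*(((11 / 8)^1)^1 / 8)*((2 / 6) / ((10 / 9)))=-877 / 11904+sqrt(1180081) / 324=3.28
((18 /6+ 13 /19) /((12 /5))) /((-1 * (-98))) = 25 /1596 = 0.02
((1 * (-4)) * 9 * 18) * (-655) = 424440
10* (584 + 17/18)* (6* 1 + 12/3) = 526450/9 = 58494.44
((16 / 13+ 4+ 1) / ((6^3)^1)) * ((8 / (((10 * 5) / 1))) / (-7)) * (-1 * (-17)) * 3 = -153 / 4550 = -0.03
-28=-28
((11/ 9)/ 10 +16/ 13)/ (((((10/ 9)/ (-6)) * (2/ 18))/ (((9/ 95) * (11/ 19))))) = -3.61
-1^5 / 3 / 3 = -1 / 9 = -0.11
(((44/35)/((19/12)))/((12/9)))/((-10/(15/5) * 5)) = -594/16625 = -0.04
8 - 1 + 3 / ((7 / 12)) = 85 / 7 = 12.14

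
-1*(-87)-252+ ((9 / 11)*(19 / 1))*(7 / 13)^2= -298356 / 1859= -160.49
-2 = -2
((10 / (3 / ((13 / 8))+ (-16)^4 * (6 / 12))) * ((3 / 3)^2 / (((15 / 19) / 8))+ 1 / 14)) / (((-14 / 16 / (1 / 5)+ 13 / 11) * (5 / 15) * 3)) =-27859 / 28566741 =-0.00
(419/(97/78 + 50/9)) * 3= 294138/1591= 184.88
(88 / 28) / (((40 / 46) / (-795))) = -40227 / 14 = -2873.36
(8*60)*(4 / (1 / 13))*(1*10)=249600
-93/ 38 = -2.45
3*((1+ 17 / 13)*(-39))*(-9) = 2430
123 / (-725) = -123 / 725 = -0.17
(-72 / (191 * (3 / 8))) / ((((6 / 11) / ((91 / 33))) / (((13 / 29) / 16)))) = -2366 / 16617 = -0.14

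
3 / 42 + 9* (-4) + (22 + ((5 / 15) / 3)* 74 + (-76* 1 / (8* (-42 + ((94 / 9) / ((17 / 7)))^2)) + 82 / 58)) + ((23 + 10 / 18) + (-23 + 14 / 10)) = -1.93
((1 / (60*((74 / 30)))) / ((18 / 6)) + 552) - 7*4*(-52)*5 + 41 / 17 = 59134157 / 7548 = 7834.41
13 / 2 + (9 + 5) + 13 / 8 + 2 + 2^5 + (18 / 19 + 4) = 9283 / 152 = 61.07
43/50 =0.86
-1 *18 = -18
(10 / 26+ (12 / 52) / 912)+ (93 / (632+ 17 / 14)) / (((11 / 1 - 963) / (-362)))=6730367 / 15271440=0.44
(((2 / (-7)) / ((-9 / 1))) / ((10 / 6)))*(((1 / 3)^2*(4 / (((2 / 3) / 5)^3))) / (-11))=-25 / 77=-0.32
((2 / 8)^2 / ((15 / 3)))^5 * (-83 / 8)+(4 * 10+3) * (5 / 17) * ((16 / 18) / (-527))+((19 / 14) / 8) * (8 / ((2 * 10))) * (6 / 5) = 0.06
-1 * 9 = -9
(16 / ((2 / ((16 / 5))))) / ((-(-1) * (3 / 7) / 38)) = 34048 / 15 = 2269.87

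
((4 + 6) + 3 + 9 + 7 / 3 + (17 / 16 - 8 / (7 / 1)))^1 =8149 / 336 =24.25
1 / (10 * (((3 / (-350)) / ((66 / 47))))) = -770 / 47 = -16.38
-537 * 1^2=-537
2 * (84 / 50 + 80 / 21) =5764 / 525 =10.98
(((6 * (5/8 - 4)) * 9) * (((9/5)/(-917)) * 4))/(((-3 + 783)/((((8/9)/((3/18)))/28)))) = 729/2086175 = 0.00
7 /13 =0.54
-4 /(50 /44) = -88 /25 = -3.52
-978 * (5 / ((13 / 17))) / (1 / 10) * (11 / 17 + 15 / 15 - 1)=-537900 / 13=-41376.92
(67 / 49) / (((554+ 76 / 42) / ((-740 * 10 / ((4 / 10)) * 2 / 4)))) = -929625 / 40852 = -22.76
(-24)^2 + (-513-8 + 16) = 71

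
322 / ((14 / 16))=368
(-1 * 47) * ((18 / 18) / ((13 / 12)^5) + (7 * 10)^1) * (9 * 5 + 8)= -65362200922 / 371293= -176039.41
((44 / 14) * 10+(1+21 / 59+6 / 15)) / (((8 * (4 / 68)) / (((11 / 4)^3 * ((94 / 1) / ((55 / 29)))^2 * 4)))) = 11903062239189 / 826000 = 14410486.97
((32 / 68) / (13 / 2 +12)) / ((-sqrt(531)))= -16* sqrt(59) / 111333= -0.00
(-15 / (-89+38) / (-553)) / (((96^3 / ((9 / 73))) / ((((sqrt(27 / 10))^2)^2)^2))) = -177147 / 44975587328000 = -0.00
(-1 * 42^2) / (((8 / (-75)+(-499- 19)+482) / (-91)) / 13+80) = -39127725 / 1775177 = -22.04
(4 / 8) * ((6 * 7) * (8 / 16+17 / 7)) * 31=3813 / 2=1906.50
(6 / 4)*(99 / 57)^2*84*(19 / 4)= 68607 / 38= 1805.45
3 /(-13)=-3 /13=-0.23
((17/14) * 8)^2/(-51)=-272/147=-1.85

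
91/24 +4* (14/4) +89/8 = 347/12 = 28.92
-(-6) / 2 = 3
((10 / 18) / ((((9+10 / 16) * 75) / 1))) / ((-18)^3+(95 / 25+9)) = -1 / 7561323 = -0.00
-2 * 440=-880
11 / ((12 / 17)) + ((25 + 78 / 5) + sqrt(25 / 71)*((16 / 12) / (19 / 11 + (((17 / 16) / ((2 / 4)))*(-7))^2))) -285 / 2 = -86.31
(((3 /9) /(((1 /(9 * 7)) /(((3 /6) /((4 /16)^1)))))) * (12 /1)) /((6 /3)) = 252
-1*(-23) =23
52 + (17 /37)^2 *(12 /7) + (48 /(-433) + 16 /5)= 1150453464 /20747195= 55.45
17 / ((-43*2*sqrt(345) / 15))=-17*sqrt(345) / 1978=-0.16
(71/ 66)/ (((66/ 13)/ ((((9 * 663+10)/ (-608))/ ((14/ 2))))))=-5516771/ 18539136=-0.30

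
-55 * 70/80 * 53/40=-4081/64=-63.77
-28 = -28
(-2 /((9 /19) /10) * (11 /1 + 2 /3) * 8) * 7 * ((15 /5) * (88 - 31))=-14151200 /3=-4717066.67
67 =67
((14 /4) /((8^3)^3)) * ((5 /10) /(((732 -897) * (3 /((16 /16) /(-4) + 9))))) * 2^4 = -49 /13287555072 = -0.00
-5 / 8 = -0.62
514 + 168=682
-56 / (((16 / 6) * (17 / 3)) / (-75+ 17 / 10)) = 46179 / 170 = 271.64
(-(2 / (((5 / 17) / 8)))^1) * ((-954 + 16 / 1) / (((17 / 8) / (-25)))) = -600320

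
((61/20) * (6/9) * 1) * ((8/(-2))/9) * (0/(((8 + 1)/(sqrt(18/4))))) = 0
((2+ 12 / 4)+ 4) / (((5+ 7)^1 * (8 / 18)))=27 / 16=1.69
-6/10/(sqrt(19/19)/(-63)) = 189/5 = 37.80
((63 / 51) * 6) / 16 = 63 / 136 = 0.46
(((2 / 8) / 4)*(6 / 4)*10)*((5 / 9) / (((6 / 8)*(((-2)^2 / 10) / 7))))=875 / 72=12.15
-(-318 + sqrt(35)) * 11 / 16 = 1749 / 8- 11 * sqrt(35) / 16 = 214.56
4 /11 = 0.36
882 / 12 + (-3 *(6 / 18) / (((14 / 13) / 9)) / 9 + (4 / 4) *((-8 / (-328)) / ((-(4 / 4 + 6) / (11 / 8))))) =166613 / 2296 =72.57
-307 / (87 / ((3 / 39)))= -307 / 1131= -0.27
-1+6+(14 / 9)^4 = 71221 / 6561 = 10.86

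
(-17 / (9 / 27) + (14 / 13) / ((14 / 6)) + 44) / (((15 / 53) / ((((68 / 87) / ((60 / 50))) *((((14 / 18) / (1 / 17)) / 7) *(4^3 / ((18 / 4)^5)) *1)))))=-5332766720 / 5409537939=-0.99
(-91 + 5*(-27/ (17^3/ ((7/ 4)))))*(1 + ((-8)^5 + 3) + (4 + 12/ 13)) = 190498954359/ 63869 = 2982651.28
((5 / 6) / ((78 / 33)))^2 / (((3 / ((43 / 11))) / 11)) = 130075 / 73008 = 1.78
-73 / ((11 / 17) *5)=-1241 / 55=-22.56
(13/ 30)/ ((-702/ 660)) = -11/ 27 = -0.41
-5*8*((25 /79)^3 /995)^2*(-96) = 37500000000 /9626506326087121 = 0.00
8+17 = 25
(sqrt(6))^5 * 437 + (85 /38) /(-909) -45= -1554475 /34542 + 15732 * sqrt(6)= 38490.37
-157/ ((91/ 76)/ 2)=-23864/ 91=-262.24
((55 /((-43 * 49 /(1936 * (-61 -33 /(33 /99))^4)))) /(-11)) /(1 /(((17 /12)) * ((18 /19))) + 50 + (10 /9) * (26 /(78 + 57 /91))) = 173618646220800000 /2947357987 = 58906534.93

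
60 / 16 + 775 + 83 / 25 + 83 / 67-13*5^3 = -5639331 / 6700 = -841.69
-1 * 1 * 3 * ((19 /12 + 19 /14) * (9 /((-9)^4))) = -247 /20412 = -0.01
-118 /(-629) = 118 /629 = 0.19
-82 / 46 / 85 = -41 / 1955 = -0.02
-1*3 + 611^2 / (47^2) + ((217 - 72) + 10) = 321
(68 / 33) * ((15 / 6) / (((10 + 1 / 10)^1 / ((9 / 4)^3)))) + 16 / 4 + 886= 15923915 / 17776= 895.81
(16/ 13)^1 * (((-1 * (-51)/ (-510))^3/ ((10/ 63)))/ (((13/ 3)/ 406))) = -0.73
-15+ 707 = 692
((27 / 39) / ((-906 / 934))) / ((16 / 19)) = -26619 / 31408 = -0.85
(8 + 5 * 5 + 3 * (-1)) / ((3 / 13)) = 130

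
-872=-872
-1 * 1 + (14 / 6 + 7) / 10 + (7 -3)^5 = 15359 / 15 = 1023.93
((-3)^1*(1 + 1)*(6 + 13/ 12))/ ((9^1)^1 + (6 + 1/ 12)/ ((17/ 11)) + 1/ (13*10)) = -563550/ 171637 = -3.28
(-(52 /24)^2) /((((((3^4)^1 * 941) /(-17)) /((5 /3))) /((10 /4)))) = 71825 /16463736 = 0.00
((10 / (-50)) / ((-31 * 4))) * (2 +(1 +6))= 9 / 620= 0.01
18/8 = 9/4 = 2.25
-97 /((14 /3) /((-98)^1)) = 2037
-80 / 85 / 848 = -1 / 901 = -0.00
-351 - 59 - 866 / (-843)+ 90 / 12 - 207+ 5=-603.47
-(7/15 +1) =-22/15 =-1.47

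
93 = 93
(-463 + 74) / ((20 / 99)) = -38511 / 20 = -1925.55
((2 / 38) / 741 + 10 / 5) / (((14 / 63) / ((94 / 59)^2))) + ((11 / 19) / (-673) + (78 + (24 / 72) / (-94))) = 312649921907537 / 3100407294738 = 100.84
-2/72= -1/36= -0.03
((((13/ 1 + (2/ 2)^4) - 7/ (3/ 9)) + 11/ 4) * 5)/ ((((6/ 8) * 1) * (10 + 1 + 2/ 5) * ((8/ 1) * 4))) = -425/ 5472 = -0.08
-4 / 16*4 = -1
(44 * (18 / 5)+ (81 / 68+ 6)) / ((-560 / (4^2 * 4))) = -8043 / 425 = -18.92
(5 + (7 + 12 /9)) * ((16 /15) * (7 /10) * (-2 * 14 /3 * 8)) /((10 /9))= -50176 /75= -669.01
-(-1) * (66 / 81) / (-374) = -1 / 459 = -0.00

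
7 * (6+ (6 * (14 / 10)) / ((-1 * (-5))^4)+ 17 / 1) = 503419 / 3125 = 161.09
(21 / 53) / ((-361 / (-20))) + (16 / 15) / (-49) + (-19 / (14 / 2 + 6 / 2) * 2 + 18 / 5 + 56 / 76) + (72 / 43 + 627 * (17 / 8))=1334.59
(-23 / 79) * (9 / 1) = -207 / 79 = -2.62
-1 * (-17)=17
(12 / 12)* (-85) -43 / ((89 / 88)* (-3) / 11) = 18929 / 267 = 70.90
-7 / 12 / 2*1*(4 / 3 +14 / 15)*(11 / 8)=-1309 / 1440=-0.91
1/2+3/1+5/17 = 129/34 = 3.79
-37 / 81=-0.46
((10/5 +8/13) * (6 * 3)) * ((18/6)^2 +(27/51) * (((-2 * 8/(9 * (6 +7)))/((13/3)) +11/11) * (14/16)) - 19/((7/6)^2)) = -45718857/215306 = -212.34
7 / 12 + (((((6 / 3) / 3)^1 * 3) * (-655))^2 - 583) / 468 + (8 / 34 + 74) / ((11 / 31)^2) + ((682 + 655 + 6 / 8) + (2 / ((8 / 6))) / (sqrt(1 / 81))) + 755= 2041532777 / 320892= 6362.06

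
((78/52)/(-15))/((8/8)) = -1/10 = -0.10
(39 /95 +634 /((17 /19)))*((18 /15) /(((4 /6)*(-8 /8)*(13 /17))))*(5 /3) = -2781.46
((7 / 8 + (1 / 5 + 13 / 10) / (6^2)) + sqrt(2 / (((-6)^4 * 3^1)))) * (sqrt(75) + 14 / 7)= 10.01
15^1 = 15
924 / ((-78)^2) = 77 / 507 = 0.15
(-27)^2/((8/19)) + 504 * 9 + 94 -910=43611/8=5451.38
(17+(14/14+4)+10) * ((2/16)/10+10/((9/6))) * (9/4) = 4809/10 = 480.90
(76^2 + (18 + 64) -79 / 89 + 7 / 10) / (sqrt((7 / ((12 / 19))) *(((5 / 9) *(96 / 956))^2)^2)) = 382882691331 *sqrt(399) / 13528000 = 565351.55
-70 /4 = -35 /2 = -17.50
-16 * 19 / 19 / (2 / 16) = -128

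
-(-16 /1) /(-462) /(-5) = 8 /1155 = 0.01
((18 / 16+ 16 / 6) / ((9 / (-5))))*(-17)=7735 / 216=35.81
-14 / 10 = -7 / 5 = -1.40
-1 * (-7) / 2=7 / 2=3.50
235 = 235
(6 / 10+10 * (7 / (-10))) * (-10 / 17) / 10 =32 / 85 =0.38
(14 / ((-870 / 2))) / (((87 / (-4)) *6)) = 28 / 113535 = 0.00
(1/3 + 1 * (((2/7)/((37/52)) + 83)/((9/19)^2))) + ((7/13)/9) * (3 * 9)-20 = 96450421/272727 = 353.65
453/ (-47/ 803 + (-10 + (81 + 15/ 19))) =6911421/ 1094399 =6.32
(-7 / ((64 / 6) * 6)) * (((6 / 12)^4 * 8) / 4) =-7 / 512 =-0.01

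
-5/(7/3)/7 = -15/49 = -0.31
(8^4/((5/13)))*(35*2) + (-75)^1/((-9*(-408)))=912457703/1224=745471.98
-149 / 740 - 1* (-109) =80511 / 740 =108.80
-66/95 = -0.69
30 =30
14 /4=3.50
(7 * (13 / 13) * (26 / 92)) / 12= 91 / 552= 0.16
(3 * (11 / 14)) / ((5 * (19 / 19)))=33 / 70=0.47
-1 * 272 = -272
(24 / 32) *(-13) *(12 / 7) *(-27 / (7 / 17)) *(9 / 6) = 1643.97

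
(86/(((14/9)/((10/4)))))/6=645/28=23.04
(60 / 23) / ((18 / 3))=10 / 23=0.43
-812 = -812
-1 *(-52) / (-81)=-52 / 81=-0.64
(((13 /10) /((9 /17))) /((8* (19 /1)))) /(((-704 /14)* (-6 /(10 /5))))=0.00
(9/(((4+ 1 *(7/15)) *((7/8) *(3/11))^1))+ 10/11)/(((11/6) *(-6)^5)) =-24125/36773352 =-0.00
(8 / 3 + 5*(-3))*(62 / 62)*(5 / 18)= -185 / 54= -3.43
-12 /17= -0.71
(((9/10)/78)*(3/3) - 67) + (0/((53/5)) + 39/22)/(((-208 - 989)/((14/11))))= -120128429/1793220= -66.99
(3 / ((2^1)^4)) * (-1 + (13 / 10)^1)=9 / 160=0.06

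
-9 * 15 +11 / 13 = -1744 / 13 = -134.15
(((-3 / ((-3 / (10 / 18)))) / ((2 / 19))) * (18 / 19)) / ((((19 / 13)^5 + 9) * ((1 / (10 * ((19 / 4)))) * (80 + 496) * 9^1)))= 176364175 / 60318286848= 0.00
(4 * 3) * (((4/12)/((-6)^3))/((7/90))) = -5/21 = -0.24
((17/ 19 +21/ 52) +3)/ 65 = 4247/ 64220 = 0.07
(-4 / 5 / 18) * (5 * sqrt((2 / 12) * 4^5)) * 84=-896 * sqrt(6) / 9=-243.86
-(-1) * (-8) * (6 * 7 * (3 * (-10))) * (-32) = -322560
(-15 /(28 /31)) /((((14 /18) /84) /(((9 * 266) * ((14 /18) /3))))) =-1113210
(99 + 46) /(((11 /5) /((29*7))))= 147175 /11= 13379.55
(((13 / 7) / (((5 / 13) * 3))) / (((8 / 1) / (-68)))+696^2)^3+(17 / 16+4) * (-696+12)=1052631894998918521041553 / 9261000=113662876039187832.96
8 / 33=0.24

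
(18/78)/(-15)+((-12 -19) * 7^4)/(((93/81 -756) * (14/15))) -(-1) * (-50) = 147396463/2649530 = 55.63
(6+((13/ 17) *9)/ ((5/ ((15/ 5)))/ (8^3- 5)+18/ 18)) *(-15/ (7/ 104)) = -260215020/ 90797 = -2865.90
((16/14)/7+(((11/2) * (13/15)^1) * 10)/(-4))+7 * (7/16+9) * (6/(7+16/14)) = 825035/22344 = 36.92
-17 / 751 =-0.02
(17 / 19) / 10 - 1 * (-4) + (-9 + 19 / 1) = 2677 / 190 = 14.09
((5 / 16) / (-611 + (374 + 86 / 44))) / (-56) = 55 / 2316608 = 0.00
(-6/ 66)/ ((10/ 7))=-7/ 110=-0.06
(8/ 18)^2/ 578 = 8/ 23409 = 0.00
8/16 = 1/2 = 0.50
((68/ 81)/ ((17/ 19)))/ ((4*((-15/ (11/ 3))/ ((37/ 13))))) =-7733/ 47385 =-0.16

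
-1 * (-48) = 48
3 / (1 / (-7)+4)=0.78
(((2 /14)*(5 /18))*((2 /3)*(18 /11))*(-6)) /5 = -4 /77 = -0.05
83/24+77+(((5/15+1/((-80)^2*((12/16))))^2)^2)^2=22672622543436314509541447692801/281792804290560000000000000000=80.46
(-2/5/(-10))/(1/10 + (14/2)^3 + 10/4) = 1/8640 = 0.00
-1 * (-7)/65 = 7/65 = 0.11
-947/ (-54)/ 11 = 947/ 594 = 1.59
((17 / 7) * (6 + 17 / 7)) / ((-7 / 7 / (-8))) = 8024 / 49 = 163.76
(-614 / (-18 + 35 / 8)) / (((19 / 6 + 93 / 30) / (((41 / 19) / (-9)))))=-503480 / 292011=-1.72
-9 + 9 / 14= -117 / 14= -8.36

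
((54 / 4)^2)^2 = 531441 / 16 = 33215.06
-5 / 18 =-0.28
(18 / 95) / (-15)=-6 / 475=-0.01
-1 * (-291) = 291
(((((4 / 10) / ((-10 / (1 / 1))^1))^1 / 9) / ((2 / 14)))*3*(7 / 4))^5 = -282475249 / 2430000000000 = -0.00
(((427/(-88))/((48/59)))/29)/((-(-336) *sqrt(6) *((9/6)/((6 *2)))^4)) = -3599 *sqrt(6)/8613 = -1.02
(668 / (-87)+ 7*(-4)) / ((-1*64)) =97 / 174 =0.56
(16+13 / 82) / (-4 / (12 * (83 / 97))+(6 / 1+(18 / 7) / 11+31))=25404225 / 57925948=0.44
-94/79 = -1.19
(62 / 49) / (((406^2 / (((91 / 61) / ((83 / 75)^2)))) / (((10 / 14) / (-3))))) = -3778125 / 1697087252378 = -0.00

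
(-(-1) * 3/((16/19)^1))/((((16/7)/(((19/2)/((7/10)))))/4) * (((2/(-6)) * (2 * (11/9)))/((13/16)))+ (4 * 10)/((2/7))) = 1900665/74670272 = 0.03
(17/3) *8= 136/3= 45.33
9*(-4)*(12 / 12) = -36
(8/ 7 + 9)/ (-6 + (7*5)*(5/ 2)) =142/ 1141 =0.12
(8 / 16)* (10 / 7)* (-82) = -58.57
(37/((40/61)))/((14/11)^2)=273097/7840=34.83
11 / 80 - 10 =-789 / 80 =-9.86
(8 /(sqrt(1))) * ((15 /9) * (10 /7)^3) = 40000 /1029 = 38.87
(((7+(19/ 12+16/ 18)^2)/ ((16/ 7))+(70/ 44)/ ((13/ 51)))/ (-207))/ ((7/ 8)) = -5073839/ 76725792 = -0.07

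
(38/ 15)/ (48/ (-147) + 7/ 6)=196/ 65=3.02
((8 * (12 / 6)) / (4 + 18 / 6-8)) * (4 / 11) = -64 / 11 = -5.82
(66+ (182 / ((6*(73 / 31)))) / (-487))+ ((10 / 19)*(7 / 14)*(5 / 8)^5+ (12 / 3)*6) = 5976027532933 / 66401304576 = 90.00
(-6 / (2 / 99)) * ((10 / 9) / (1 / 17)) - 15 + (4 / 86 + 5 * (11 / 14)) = -3383857 / 602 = -5621.02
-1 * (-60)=60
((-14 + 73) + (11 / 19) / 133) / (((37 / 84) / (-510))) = -912516480 / 13357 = -68317.47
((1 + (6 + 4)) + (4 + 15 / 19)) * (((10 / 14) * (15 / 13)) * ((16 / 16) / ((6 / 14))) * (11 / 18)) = 13750 / 741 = 18.56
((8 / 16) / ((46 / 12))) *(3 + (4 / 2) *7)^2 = 37.70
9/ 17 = 0.53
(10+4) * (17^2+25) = 4396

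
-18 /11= -1.64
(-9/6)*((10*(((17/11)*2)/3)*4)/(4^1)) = -170/11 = -15.45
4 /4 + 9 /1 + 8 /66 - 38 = -920 /33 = -27.88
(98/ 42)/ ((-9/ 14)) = -98/ 27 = -3.63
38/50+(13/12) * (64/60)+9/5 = 836/225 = 3.72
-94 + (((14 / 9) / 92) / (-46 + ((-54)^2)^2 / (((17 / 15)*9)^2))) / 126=-16535934077039 / 175914192312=-94.00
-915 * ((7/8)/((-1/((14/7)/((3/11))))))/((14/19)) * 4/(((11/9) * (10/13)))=135603/4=33900.75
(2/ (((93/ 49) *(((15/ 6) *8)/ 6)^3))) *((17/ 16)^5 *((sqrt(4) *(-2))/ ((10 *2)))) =-626156937/ 81264640000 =-0.01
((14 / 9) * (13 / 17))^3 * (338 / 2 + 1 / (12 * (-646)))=987243570677 / 3470548113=284.46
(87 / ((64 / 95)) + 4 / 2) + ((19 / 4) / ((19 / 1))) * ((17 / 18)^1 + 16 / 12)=75865 / 576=131.71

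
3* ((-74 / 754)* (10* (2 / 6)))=-370 / 377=-0.98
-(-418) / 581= 418 / 581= 0.72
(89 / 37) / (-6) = -89 / 222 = -0.40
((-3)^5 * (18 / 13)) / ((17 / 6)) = -26244 / 221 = -118.75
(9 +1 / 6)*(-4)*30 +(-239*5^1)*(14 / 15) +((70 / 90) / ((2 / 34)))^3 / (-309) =-500713361 / 225261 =-2222.81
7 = 7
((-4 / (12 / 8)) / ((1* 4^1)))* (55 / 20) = -11 / 6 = -1.83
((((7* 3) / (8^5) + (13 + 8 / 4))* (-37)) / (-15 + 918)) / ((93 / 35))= -30311695 / 131039232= -0.23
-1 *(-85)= 85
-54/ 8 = -27/ 4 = -6.75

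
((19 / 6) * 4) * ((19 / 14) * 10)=3610 / 21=171.90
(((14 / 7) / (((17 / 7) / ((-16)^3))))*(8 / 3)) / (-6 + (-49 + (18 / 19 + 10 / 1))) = 8716288 / 42687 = 204.19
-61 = -61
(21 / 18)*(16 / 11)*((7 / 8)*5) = 245 / 33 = 7.42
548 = 548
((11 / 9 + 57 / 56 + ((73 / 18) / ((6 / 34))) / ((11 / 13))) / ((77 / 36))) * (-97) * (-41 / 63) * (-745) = -1448784690565 / 2241162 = -646443.54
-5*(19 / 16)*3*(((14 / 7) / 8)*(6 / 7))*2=-855 / 112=-7.63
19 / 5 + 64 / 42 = 559 / 105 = 5.32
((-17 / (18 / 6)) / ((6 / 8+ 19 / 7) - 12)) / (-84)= -17 / 2151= -0.01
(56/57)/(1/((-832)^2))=38764544/57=680079.72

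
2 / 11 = 0.18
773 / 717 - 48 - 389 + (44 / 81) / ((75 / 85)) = -126406408 / 290385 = -435.31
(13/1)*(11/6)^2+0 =1573/36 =43.69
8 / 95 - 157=-14907 / 95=-156.92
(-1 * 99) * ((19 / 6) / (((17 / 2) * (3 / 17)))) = -209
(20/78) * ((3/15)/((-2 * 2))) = -1/78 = -0.01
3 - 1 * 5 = -2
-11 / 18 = -0.61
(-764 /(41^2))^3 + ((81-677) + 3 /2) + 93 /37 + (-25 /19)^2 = -74911922371291773 /126894284694074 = -590.35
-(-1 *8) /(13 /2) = 16 /13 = 1.23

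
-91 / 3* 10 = -910 / 3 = -303.33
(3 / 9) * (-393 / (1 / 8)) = -1048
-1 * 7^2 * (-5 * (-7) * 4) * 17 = -116620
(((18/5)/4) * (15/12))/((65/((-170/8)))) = -0.37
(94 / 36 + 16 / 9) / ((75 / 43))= 3397 / 1350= 2.52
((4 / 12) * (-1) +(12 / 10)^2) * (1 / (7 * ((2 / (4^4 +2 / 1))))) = 3569 / 175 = 20.39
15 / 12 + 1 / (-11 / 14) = -1 / 44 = -0.02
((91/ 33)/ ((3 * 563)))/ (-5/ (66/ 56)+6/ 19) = -1729/ 4158318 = -0.00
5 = 5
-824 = -824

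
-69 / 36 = -23 / 12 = -1.92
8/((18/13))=52/9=5.78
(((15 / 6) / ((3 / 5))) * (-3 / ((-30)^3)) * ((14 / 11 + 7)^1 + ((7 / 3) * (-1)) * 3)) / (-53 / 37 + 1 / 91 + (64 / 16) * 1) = 23569 / 103142160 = 0.00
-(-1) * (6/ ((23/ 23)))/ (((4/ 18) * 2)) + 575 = 1177/ 2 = 588.50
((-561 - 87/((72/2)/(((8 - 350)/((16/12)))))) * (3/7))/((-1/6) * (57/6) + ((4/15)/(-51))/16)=-1080945/67844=-15.93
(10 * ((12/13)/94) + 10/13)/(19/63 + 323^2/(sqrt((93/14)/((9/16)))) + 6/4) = -939861720/554308695766262021 + 438926709060 * sqrt(1302)/554308695766262021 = 0.00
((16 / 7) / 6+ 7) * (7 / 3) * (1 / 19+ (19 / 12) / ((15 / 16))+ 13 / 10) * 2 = 161231 / 1539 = 104.76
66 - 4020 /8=-873 /2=-436.50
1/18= 0.06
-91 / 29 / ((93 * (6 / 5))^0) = -91 / 29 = -3.14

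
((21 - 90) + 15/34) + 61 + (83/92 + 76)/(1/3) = 349003/1564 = 223.15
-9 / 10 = -0.90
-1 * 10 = -10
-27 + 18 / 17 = -441 / 17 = -25.94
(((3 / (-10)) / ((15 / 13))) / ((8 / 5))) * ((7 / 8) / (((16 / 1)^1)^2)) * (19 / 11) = -1729 / 1802240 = -0.00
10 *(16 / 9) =160 / 9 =17.78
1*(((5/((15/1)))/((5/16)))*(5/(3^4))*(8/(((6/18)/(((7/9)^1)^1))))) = 896/729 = 1.23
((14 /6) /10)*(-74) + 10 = -109 /15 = -7.27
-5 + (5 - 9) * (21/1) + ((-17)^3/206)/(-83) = -1516809/17098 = -88.71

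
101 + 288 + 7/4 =390.75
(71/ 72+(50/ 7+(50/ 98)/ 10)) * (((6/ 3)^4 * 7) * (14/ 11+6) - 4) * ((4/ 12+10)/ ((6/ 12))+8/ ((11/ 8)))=9370257569/ 53361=175601.24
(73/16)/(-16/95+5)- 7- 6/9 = -49369/7344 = -6.72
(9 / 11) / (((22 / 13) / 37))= 4329 / 242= 17.89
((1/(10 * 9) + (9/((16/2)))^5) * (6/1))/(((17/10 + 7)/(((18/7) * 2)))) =2673589/415744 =6.43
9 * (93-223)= -1170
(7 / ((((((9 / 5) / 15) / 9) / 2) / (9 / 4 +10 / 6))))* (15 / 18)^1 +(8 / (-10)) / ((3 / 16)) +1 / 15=3422.88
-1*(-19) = 19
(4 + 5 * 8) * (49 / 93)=2156 / 93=23.18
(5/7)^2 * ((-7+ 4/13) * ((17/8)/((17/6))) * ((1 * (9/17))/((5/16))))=-46980/10829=-4.34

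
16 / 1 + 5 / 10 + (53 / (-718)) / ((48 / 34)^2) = 6808555 / 413568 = 16.46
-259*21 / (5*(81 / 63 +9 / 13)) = -164983 / 300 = -549.94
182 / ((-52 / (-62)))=217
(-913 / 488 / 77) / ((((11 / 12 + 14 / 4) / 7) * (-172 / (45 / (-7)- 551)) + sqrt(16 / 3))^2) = -298970534503266093 / 64238657428748721722 + 101140878643927704 * sqrt(3) / 224835301000620526027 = -0.00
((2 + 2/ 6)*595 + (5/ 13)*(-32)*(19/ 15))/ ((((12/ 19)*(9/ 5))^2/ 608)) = 18360514150/ 28431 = 645792.06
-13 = -13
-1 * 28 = -28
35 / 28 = 5 / 4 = 1.25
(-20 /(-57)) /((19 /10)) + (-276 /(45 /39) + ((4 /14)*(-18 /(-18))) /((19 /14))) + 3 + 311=75.20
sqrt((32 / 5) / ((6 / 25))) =4 * sqrt(15) / 3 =5.16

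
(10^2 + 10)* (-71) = -7810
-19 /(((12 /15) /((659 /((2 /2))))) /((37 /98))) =-2316385 /392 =-5909.15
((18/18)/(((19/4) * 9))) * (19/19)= 4/171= 0.02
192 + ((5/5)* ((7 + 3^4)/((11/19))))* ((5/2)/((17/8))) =6304/17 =370.82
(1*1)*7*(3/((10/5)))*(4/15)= 14/5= 2.80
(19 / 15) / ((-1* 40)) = -19 / 600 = -0.03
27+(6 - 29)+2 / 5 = 22 / 5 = 4.40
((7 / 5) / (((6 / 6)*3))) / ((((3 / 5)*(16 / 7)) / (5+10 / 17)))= 4655 / 2448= 1.90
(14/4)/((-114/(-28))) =49/57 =0.86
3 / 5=0.60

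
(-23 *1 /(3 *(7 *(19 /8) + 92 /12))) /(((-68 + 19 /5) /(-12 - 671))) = -628360 /187143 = -3.36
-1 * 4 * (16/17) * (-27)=1728/17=101.65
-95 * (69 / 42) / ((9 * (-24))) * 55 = 120175 / 3024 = 39.74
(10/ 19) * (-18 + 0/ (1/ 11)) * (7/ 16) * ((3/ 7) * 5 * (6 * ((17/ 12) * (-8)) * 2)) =22950/ 19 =1207.89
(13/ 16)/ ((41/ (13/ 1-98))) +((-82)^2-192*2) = 4157935/ 656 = 6338.32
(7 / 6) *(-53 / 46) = -371 / 276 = -1.34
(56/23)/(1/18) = 1008/23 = 43.83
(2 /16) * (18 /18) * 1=1 /8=0.12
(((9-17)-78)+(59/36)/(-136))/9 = -421115/44064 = -9.56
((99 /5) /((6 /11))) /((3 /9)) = 1089 /10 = 108.90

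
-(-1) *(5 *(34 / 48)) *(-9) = -255 / 8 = -31.88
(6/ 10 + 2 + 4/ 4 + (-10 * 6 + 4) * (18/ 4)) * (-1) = 1242/ 5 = 248.40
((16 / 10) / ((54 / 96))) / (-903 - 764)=-128 / 75015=-0.00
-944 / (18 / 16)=-7552 / 9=-839.11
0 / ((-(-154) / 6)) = 0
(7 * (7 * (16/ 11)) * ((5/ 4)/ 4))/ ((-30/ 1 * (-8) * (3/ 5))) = 245/ 1584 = 0.15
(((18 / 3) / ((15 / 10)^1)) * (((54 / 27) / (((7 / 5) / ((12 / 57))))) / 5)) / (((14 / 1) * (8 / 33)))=66 / 931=0.07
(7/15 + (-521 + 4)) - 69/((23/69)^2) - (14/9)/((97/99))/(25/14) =-8282023/7275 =-1138.42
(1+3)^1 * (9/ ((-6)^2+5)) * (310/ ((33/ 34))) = 126480/ 451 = 280.44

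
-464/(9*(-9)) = 464/81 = 5.73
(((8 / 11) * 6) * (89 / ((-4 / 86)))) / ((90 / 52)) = -796016 / 165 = -4824.34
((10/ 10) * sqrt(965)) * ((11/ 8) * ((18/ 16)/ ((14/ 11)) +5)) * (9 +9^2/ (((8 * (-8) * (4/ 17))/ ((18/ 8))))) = -23030073 * sqrt(965)/ 917504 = -779.74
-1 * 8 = -8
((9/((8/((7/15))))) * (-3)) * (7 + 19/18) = -203/16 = -12.69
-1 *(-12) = 12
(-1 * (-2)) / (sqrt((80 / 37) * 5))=0.61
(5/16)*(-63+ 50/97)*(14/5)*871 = -36953917/776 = -47621.03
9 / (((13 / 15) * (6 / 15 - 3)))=-675 / 169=-3.99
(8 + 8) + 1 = 17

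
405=405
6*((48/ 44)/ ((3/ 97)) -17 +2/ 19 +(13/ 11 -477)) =-573630/ 209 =-2744.64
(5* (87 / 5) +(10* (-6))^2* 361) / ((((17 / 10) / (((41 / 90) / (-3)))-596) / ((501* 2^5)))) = -854299861344 / 24895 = -34316122.17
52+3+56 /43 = 2421 /43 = 56.30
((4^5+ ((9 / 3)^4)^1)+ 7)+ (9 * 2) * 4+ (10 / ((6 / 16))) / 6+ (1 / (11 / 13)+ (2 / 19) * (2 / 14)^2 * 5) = 1189.64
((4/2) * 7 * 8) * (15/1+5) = 2240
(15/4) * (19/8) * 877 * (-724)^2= 8188448145/2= 4094224072.50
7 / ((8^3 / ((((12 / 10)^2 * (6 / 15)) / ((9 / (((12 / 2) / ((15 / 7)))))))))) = 49 / 20000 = 0.00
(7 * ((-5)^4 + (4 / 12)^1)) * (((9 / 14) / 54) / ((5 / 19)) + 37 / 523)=11948713 / 23535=507.70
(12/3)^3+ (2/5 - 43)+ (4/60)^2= 4816/225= 21.40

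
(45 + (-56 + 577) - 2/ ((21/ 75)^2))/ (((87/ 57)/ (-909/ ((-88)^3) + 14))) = 1200313297083/ 242092928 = 4958.07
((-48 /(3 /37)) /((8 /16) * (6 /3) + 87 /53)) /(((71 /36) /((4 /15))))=-376512 /12425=-30.30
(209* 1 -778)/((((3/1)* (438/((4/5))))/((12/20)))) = -0.21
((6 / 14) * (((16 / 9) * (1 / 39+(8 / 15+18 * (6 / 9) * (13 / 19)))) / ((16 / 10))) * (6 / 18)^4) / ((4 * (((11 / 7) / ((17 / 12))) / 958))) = 264574213 / 23768316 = 11.13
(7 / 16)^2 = 49 / 256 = 0.19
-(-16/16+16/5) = -11/5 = -2.20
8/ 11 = 0.73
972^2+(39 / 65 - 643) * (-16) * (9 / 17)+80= 80775968 / 85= 950305.51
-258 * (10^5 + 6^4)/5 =-26134368/5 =-5226873.60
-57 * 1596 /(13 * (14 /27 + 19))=-2456244 /6851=-358.52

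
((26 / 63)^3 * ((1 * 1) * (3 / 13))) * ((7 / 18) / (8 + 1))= 676 / 964467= 0.00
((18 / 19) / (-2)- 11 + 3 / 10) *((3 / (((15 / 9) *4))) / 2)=-2.51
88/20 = 22/5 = 4.40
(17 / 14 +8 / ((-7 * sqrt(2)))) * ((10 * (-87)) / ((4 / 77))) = -81345 / 4 +9570 * sqrt(2) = -6802.23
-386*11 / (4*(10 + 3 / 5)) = -10615 / 106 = -100.14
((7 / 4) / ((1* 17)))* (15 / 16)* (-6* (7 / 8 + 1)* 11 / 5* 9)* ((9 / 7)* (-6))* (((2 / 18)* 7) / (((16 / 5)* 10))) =280665 / 69632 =4.03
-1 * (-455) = 455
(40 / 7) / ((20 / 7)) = 2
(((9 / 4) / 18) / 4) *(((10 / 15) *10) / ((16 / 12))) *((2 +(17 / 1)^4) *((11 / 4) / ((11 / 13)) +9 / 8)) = 14616525 / 256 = 57095.80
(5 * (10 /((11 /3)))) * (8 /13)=1200 /143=8.39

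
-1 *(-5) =5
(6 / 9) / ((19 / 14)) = 28 / 57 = 0.49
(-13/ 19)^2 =0.47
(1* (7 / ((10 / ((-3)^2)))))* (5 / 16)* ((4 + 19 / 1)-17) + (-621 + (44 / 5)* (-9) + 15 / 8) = -54921 / 80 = -686.51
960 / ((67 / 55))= 52800 / 67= 788.06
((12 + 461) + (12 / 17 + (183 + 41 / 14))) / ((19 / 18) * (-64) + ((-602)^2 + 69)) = 0.00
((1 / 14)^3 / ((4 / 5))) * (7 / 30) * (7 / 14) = 1 / 18816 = 0.00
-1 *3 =-3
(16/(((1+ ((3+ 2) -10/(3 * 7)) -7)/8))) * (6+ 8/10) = -91392/155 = -589.63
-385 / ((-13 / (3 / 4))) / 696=385 / 12064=0.03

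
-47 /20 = -2.35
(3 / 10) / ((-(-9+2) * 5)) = 3 / 350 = 0.01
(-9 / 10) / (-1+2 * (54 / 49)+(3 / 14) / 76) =-33516 / 44945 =-0.75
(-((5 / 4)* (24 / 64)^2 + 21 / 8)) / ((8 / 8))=-2.80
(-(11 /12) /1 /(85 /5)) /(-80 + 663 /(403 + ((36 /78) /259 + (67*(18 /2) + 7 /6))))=223814987 /329327692536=0.00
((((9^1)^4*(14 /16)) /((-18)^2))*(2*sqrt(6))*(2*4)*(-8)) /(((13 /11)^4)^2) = -486165942108*sqrt(6) /815730721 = -1459.87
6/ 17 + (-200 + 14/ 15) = -50672/ 255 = -198.71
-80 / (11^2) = -80 / 121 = -0.66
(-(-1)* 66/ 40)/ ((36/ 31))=341/ 240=1.42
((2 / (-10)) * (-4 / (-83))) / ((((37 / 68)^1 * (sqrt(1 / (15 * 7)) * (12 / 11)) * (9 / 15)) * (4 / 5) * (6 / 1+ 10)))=-0.02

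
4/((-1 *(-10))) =2/5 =0.40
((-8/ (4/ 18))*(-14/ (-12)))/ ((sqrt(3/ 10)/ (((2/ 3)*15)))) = -140*sqrt(30) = -766.81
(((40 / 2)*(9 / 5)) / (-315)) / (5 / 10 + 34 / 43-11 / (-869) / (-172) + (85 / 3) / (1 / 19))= -163056 / 769903085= -0.00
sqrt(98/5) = 7*sqrt(10)/5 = 4.43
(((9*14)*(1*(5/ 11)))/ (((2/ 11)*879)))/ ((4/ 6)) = 315/ 586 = 0.54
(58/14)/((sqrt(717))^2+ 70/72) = 1044/180929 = 0.01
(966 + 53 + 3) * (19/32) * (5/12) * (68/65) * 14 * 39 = 1155371/8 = 144421.38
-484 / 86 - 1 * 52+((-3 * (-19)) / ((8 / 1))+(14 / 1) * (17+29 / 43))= 67747 / 344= 196.94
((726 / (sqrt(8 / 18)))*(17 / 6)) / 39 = 2057 / 26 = 79.12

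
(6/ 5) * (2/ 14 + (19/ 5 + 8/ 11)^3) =649404708/ 5823125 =111.52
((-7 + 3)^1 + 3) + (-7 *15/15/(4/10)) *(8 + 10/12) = -1867/12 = -155.58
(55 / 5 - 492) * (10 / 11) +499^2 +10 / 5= 2734223 / 11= 248565.73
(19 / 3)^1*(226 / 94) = 2147 / 141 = 15.23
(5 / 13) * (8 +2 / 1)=50 / 13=3.85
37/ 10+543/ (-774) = 1934/ 645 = 3.00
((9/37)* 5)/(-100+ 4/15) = -675/55352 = -0.01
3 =3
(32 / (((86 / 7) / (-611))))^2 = 4682938624 / 1849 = 2532687.20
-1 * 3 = -3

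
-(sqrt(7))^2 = -7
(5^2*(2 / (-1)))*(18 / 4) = -225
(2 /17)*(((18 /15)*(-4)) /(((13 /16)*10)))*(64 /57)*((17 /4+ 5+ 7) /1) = -2048 /1615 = -1.27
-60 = -60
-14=-14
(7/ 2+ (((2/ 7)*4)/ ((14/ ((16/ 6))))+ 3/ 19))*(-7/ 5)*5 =-21649/ 798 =-27.13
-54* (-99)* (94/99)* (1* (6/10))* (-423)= -6441444/5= -1288288.80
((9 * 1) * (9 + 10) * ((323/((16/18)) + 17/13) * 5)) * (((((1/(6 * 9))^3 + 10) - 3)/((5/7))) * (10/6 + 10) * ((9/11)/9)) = 194602264866065/60046272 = 3240871.72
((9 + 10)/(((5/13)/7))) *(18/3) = 10374/5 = 2074.80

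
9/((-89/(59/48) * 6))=-59/2848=-0.02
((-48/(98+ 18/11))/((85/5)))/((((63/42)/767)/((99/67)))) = -3341052/156043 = -21.41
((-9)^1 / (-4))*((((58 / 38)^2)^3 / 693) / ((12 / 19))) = 594823321 / 9151661904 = 0.06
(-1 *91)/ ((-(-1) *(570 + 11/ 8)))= -104/ 653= -0.16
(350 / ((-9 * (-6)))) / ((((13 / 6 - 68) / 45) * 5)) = -0.89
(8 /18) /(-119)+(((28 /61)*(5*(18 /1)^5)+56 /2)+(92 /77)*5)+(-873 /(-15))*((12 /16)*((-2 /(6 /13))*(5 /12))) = 7123446536389 /1642608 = 4336668.60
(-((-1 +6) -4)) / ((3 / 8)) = -8 / 3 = -2.67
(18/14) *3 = 27/7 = 3.86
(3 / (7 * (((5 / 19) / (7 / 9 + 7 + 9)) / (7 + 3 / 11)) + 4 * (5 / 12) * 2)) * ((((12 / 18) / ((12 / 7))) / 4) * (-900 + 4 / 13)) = -469781536 / 5994547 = -78.37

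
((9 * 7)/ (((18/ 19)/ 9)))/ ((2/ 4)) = 1197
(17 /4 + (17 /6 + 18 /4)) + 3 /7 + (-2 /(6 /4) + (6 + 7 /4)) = 129 /7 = 18.43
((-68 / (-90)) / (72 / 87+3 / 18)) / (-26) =-0.03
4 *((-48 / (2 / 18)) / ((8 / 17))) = -3672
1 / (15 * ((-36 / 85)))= -17 / 108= -0.16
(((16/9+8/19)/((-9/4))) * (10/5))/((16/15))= -940/513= -1.83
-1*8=-8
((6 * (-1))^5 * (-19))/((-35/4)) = -590976/35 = -16885.03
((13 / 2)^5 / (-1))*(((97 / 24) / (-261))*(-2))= -36015421 / 100224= -359.35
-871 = -871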